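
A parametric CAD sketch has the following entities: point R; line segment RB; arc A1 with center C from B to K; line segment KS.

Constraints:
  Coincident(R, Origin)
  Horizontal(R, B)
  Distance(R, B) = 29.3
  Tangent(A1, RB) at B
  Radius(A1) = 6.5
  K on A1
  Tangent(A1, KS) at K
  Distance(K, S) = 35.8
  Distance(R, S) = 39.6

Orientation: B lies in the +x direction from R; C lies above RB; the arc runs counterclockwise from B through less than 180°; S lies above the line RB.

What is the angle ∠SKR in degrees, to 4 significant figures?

67.06°

R is at the origin; RB is horizontal with |RB| = 29.3 and B on the +x side, so B = (29.30, 0.000). A1 meets RB tangentially, so CB is at right angles to RB, so C = B + (0, 6.5) = (29.30, 6.500). Since CK ⟂ KS (tangency), |CS| = √(6.5² + 35.8²) = 36.39 regardless of where K sits on A1. So S lies on both circle(R, 39.6) and circle(C, 36.39); the above-RB intersection is S = (11.11, 38.01). K is the foot of the tangent from S: K = (34.26, 10.70).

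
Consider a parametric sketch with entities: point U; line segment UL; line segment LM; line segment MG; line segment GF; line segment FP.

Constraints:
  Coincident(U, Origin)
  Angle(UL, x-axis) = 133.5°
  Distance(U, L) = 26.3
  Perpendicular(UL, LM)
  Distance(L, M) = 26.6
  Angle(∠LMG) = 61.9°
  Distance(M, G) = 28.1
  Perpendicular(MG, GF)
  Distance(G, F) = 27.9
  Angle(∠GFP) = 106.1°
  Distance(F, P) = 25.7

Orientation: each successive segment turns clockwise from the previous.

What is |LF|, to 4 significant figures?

16.19

U is at the origin; UL runs at 133.5° with length 26.3, so L = (-18.10, 19.08). UL is perpendicular to LM, so LM runs at 43.50°; with |LM| = 26.6, M = (1.191, 37.39). ∠LMG = 61.9° gives MG at -74.60° from the x-axis; with |MG| = 28.1, G = (8.653, 10.30). The perpendicularity gives GF at right angles to MG, so GF runs at -164.6°; with |GF| = 27.9, F = (-18.24, 2.887). Then |LF| = |F − L| = 16.19.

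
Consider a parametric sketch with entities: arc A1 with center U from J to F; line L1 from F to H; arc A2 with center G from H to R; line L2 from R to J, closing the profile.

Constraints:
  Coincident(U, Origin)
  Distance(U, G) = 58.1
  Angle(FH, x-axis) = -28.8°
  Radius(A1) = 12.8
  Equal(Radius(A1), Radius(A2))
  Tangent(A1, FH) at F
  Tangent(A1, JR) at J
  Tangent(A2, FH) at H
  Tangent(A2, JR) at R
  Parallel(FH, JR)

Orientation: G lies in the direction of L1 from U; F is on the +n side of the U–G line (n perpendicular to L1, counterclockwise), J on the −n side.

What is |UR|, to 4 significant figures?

59.49

The slot axis is L1's direction at -28.8°, so u = (cos -28.8°, sin -28.8°) = (0.8763, -0.4818) and n = (−sin -28.8°, cos -28.8°) = (0.4818, 0.8763). U is at the origin and G lies 58.1 along u from U, so G = 58.1·u = (50.91, -27.99). Tangency of A1 to both parallel lines with radius 12.8 puts F and J at U ± 12.8·n: F = (6.166, 11.22), J = (-6.166, -11.22). Equal radii place H and R the same way about G: H = G + 12.8·n = (57.08, -16.77), R = G − 12.8·n = (44.75, -39.21). Then |UR| = |R − U| = 59.49.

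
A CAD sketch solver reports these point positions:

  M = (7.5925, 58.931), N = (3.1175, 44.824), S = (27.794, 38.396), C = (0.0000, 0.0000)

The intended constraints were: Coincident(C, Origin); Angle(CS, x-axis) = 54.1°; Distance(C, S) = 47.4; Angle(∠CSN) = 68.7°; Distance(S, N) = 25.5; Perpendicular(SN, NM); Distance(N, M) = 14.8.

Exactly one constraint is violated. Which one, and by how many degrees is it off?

Perpendicular(SN, NM) — off by 3.00°.

C = (0.00, 0.00) ✓; CS at 54.10° ✓; |CS| = 47.40 ✓; ∠CSN = 68.70° ✓; |SN| = 25.50 ✓; ∠(SN, NM) = 93.00° ✗; |NM| = 14.80 ✓.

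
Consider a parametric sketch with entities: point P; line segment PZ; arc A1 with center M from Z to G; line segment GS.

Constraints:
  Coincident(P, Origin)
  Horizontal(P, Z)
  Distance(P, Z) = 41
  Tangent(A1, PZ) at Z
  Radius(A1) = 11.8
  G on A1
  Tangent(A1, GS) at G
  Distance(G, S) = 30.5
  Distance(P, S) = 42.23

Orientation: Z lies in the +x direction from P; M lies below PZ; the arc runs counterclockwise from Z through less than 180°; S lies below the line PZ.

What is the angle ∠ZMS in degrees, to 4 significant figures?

140.6°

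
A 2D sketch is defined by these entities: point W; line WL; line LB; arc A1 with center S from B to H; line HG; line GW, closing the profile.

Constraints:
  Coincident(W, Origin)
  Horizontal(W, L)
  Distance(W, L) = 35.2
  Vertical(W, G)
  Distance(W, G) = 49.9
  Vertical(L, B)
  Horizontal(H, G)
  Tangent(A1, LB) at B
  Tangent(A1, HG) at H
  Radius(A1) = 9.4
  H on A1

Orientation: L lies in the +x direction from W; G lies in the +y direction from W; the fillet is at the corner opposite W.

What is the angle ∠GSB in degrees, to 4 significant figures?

160.0°

W is at the origin; W and L share the same y with |WL| = 35.2 and L on the +x side, so L = (35.20, 0.000). WG is vertical with |WG| = 49.9 and G on the +y side, so G = (0.000, 49.90). The virtual corner opposite W is at (35.20, 49.90). Since A1 is tangent to LB there, SB ⟂ LB and since A1 is tangent to HG there, SH ⟂ HG, with radius 9.4, so the center S sits 9.4 in from both sides at S = (25.80, 40.50). That places the tangent points at B = (35.20, 40.50) on LB and H = (25.80, 49.90) on HG. Then cos ∠GSB = SG·SB / (|SG||SB|), giving 160.0°.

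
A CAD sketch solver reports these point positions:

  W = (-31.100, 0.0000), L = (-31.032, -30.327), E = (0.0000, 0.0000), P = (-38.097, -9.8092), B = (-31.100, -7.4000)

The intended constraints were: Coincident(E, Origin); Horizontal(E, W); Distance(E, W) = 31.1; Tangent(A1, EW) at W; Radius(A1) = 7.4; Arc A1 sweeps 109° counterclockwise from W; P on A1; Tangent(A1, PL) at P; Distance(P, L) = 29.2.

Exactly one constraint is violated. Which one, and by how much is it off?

Distance(P, L) = 29.2 — off by 7.50.

E = (0.00, 0.00) ✓; E.y = 0.00, W.y = 0.00 ✓; |EW| = 31.10 ✓; ∠(BW, WE) = 90.00° ✓; |BW| = 7.400 ✓; bearing(B→P) − bearing(B→W) = 109.0° ✓; |BP| = 7.400 ✓; ∠(BP, PL) = 90.00° ✓; |PL| = 21.70 ✗.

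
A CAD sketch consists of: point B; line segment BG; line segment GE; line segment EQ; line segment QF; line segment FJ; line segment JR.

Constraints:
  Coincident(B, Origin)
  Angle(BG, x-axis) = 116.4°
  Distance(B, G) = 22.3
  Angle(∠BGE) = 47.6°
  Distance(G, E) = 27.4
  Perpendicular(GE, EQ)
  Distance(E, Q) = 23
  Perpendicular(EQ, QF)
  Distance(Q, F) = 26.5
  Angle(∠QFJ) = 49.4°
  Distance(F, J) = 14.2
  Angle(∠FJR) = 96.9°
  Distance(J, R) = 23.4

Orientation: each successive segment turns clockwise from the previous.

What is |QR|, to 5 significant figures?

3.1186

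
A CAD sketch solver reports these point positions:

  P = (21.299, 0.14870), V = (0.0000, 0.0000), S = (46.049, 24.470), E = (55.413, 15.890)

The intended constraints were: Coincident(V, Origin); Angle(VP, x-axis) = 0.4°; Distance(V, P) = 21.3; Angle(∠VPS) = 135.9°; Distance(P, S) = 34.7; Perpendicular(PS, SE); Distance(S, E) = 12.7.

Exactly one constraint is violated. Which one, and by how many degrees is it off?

Perpendicular(PS, SE) — off by 3.00°.

V = (0.00, 0.00) ✓; VP at 0.4000° ✓; |VP| = 21.30 ✓; ∠VPS = 135.9° ✓; |PS| = 34.70 ✓; ∠(PS, SE) = 87.00° ✗; |SE| = 12.70 ✓.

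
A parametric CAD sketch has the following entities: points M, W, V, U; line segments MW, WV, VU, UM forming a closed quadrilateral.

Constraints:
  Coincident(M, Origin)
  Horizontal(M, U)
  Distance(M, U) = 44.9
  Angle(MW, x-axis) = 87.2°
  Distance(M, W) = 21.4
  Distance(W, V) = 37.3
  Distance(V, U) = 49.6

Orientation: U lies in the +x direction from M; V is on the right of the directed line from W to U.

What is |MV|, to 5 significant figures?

15.933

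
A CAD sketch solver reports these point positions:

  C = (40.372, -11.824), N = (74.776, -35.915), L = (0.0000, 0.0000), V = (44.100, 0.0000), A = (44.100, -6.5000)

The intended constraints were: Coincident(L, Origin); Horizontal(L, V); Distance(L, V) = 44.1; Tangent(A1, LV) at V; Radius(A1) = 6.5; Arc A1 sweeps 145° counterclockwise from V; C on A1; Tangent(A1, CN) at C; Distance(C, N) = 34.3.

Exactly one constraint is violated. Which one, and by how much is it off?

Distance(C, N) = 34.3 — off by 7.70.

L = (0.00, 0.00) ✓; L.y = 0.00, V.y = 0.00 ✓; |LV| = 44.10 ✓; ∠(AV, VL) = 90.00° ✓; |AV| = 6.500 ✓; bearing(A→C) − bearing(A→V) = 145.0° ✓; |AC| = 6.499 ✓; ∠(AC, CN) = 90.00° ✓; |CN| = 42.00 ✗.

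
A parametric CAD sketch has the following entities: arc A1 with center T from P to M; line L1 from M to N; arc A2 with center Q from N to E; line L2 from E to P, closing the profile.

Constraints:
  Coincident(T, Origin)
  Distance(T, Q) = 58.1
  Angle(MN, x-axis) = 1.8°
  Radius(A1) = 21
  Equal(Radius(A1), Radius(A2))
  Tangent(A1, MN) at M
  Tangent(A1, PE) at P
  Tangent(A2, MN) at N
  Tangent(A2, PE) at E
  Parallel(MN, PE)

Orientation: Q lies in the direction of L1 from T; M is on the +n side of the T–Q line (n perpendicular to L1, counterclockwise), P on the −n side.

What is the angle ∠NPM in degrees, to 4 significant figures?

54.14°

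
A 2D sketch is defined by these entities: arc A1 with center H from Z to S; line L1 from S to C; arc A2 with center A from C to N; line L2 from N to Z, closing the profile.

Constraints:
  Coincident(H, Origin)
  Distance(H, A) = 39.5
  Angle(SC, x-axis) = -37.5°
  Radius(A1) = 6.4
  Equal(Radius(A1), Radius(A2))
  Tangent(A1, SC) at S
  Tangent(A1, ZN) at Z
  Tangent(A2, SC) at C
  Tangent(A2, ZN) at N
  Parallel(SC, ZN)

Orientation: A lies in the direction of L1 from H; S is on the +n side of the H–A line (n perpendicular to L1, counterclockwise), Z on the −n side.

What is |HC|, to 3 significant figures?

40.0

The slot axis is L1's direction at -37.5°, so u = (cos -37.5°, sin -37.5°) = (0.793, -0.609) and n = (−sin -37.5°, cos -37.5°) = (0.609, 0.793). H is at the origin and A lies 39.5 along u from H, so A = 39.5·u = (31.3, -24.0). Tangency of A1 to both parallel lines with radius 6.4 puts S and Z at H ± 6.4·n: S = (3.90, 5.08), Z = (-3.90, -5.08). Equal radii place C and N the same way about A: C = A + 6.4·n = (35.2, -19.0), N = A − 6.4·n = (27.4, -29.1). Then |HC| = |C − H| = 40.0.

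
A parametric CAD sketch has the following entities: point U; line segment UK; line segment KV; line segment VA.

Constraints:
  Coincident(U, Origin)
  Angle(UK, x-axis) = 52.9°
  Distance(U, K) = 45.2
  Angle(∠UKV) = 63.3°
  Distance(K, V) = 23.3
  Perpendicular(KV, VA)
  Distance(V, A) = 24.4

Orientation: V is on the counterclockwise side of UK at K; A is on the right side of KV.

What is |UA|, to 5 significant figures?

64.849

U is at the origin; UK runs at 52.9° with length 45.2, so K = 45.2·(cos 52.9°, sin 52.9°) = (27.265, 36.051). ∠UKV = 63.3°, so KV runs at 52.9° + (180° − 63.3°) = 169.60° from the x-axis; with |KV| = 23.3, V = K + 23.3·(cos 169.60°, sin 169.60°) = (4.3478, 40.257). KV ⟂ VA; with |VA| = 24.4 on the right of KV, A = V + 24.4·(0.18052, 0.98357) = (8.7525, 64.256). Then |UA| = |A − U| = 64.849.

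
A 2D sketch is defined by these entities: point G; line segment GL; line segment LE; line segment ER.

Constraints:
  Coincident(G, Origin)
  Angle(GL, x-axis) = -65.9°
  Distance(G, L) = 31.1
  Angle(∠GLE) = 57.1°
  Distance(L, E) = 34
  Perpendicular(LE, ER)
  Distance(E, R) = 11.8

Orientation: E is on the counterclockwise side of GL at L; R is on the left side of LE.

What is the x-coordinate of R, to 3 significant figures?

21.3

∠GLE = 57.1°, so LE runs at -65.9° + (180° − 57.1°) = 57.0° from the x-axis; with |LE| = 34.0, E = L + 34.0·(cos 57.0°, sin 57.0°) = (31.2, 0.126). LE ⟂ ER; with |ER| = 11.8 on the left of LE, R = E + 11.8·(-0.839, 0.545) = (21.3, 6.55). So R.x = 21.3.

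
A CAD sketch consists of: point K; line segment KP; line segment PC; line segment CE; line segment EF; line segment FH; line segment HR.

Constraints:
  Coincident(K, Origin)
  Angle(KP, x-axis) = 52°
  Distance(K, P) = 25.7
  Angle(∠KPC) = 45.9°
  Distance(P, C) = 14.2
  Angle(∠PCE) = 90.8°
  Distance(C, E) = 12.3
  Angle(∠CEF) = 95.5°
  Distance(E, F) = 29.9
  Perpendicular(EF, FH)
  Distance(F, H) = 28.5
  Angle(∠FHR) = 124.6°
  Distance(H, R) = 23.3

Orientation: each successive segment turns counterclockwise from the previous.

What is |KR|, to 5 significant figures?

50.100

K is at the origin; KP runs at 52.0° with length 25.7, so P = (15.822, 20.252). ∠KPC = 45.9° gives PC at -173.90° from the x-axis; with |PC| = 14.2, C = (1.7029, 18.743). ∠PCE = 90.8° gives CE at -84.700° from the x-axis; with |CE| = 12.3, E = (2.8391, 6.4955). ∠CEF = 95.5° gives EF at -0.20000° from the x-axis; with |EF| = 29.9, F = (32.739, 6.3911). The perpendicularity gives FH at right angles to EF, so FH runs at 89.800°; with |FH| = 28.5, H = (32.838, 34.891). ∠FHR = 124.6° gives HR at 145.20° from the x-axis; with |HR| = 23.3, R = (13.706, 48.189). Then |KR| = |R − K| = 50.100.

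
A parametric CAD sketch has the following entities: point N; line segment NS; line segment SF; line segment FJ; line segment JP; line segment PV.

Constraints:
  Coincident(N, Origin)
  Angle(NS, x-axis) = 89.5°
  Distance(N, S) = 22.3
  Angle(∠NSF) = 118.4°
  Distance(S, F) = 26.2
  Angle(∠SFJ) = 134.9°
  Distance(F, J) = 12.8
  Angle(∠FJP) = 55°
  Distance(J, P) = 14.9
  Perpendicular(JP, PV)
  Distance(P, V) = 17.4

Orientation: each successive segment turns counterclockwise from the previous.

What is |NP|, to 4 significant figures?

32.17

∠SFJ = 134.9° gives FJ at -163.8° from the x-axis; with |FJ| = 12.8, J = (-35.03, 31.39). ∠FJP = 55.0° gives JP at -38.80° from the x-axis; with |JP| = 14.9, P = (-23.42, 22.05). Then |NP| = |P − N| = 32.17.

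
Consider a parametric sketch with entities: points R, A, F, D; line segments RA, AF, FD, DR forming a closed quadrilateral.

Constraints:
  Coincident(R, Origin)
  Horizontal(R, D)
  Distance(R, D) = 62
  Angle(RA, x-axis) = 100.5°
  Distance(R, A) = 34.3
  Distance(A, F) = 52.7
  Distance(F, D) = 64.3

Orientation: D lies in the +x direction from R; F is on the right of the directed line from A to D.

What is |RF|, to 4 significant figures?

18.55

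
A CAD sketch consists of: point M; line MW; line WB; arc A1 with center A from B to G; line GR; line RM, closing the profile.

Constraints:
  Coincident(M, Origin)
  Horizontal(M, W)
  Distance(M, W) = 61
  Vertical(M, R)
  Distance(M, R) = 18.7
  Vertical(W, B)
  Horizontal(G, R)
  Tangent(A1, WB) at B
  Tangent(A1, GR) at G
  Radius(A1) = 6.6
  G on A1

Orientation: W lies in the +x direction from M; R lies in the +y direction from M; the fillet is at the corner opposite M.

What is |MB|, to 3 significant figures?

62.2

M is at the origin; M and W share the same y with |MW| = 61.0 and W on the +x side, so W = (61.0, 0.00). MR is vertical with |MR| = 18.7 and R on the +y side, so R = (0.00, 18.7). The virtual corner opposite M is at (61.0, 18.7). Since A1 is tangent to WB there, AB ⟂ WB and tangency of A1 to GR means the radius AG is perpendicular to GR, with radius 6.6, so the center A sits 6.6 in from both sides at A = (54.4, 12.1). That places the tangent points at B = (61.0, 12.1) on WB and G = (54.4, 18.7) on GR. Then |MB| = |B − M| = 62.2.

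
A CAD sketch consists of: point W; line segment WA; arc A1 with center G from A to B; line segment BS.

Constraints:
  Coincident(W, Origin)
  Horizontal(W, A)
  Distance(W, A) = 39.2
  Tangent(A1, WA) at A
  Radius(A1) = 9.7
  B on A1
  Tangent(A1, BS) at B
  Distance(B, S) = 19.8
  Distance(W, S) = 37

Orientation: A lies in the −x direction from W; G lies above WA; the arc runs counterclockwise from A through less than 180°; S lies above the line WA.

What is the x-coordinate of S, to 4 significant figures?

-25.40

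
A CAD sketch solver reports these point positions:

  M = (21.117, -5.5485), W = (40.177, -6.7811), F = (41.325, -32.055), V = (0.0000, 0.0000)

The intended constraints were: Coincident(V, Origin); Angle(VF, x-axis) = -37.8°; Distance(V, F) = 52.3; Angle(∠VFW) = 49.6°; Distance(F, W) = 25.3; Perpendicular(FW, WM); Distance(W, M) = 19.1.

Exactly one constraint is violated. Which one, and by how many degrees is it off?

Perpendicular(FW, WM) — off by 6.30°.

V = (0.00, 0.00) ✓; VF at -37.80° ✓; |VF| = 52.30 ✓; ∠VFW = 49.60° ✓; |FW| = 25.30 ✓; ∠(FW, WM) = 83.70° ✗; |WM| = 19.10 ✓.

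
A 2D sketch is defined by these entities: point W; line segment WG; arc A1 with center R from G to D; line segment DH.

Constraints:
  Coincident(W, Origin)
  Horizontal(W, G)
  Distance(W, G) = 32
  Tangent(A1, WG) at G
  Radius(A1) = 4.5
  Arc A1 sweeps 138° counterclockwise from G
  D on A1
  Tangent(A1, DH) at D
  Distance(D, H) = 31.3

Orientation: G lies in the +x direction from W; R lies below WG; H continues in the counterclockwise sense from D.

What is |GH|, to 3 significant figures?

35.2

W is at the origin; WG is horizontal with |WG| = 32.0 and G on the +x side, so G = (32.0, 0.00). Since A1 is tangent to WG there, RG ⟂ WG, so R = G + (0, -4.5) = (32.0, -4.50). On A1, G sits at bearing 90° from R; a 138° counterclockwise sweep puts D at bearing 228°, so D = R + 4.5·(cos 228°, sin 228°) = (29.0, -7.84). Since A1 is tangent to DH there, RD ⟂ DH, so DH runs along (−sin 228°, cos 228°); with |DH| = 31.3, H = (52.2, -28.8). Then |GH| = |H − G| = 35.2.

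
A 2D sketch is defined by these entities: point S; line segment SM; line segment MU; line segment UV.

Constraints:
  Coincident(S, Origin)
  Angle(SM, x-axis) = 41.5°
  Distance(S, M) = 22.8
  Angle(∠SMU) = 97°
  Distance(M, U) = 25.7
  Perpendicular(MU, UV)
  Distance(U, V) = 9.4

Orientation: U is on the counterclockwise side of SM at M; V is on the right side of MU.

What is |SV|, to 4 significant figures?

42.86

S is at the origin; SM runs at 41.5° with length 22.8, so M = 22.8·(cos 41.5°, sin 41.5°) = (17.08, 15.11). ∠SMU = 97.0°, so MU runs at 41.5° + (180° − 97.0°) = 124.5° from the x-axis; with |MU| = 25.7, U = M + 25.7·(cos 124.5°, sin 124.5°) = (2.520, 36.29). MU ⟂ UV; with |UV| = 9.4 on the right of MU, V = U + 9.4·(0.8241, 0.5664) = (10.27, 41.61). Then |SV| = |V − S| = 42.86.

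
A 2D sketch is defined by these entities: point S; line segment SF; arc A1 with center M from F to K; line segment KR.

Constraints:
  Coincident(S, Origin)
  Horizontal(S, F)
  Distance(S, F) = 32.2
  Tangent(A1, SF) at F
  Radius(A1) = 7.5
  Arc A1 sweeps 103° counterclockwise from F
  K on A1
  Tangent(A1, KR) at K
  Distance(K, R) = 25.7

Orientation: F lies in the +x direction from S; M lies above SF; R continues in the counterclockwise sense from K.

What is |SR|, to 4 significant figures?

48.05

On A1, F sits at bearing -90° from M; a 103° counterclockwise sweep puts K at bearing 13°, so K = M + 7.5·(cos 13°, sin 13°) = (39.51, 9.187). A1 meets KR tangentially, so MK is at right angles to KR, so KR runs along (−sin 13°, cos 13°); with |KR| = 25.7, R = (33.73, 34.23). Then |SR| = |R − S| = 48.05.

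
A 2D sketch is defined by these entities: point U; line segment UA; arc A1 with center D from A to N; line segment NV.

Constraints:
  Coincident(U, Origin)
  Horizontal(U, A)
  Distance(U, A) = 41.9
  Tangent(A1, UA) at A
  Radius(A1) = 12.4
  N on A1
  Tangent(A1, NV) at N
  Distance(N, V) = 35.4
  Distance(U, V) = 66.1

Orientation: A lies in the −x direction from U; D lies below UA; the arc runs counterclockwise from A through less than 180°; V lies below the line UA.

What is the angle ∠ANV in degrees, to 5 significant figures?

126.47°

Checks: |DN| = 12.40 ✓; ∠(DN, NV) = 90.00° ✓; |NV| = 35.40 ✓; |UV| = 66.10 ✓.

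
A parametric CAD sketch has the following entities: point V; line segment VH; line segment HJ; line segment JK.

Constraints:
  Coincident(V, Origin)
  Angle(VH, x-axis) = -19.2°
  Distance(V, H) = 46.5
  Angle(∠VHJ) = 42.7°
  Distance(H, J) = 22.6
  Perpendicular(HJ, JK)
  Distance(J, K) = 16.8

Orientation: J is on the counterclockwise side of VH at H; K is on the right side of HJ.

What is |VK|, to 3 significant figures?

49.7

∠VHJ = 42.7°, so HJ runs at -19.2° + (180° − 42.7°) = 118° from the x-axis; with |HJ| = 22.6, J = H + 22.6·(cos 118°, sin 118°) = (33.3, 4.64). HJ is perpendicular to JK; with |JK| = 16.8 on the right of HJ, K = J + 16.8·(0.882, 0.471) = (48.1, 12.6). Then |VK| = |K − V| = 49.7.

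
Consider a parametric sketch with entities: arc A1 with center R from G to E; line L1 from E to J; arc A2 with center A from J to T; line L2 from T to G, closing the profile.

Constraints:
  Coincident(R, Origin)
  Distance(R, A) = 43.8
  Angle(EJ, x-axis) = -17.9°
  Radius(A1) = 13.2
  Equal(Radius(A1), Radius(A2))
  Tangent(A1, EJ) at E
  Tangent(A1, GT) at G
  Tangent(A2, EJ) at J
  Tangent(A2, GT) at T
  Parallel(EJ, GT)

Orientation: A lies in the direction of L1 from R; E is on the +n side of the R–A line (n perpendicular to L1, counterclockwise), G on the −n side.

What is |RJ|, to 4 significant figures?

45.75

The slot axis is L1's direction at -17.9°, so u = (cos -17.9°, sin -17.9°) = (0.9516, -0.3074) and n = (−sin -17.9°, cos -17.9°) = (0.3074, 0.9516). R is at the origin and A lies 43.8 along u from R, so A = 43.8·u = (41.68, -13.46). Tangency of A1 to both parallel lines with radius 13.2 puts E and G at R ± 13.2·n: E = (4.057, 12.56), G = (-4.057, -12.56). Equal radii place J and T the same way about A: J = A + 13.2·n = (45.74, -0.9012), T = A − 13.2·n = (37.62, -26.02). Then |RJ| = |J − R| = 45.75.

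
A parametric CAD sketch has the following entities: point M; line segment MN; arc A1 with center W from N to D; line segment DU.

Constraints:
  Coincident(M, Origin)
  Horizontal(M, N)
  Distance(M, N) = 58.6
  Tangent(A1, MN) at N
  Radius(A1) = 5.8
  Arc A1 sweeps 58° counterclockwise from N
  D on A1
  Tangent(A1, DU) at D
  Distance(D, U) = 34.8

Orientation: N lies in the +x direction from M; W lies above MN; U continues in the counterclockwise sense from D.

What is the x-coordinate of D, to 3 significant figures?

63.5

A1 meets MN tangentially, so WN is at right angles to MN, so W = N + (0, 5.8) = (58.6, 5.80). On A1, N sits at bearing -90° from W; a 58° counterclockwise sweep puts D at bearing -32°, so D = W + 5.8·(cos -32°, sin -32°) = (63.5, 2.73). So D.x = 63.5.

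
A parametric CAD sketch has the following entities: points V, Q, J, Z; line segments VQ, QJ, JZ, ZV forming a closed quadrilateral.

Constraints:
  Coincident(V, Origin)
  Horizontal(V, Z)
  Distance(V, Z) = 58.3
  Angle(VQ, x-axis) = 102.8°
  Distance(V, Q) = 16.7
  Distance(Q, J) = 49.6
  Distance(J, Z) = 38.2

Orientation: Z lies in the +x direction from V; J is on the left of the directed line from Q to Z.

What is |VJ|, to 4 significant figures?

54.76

Checks: |QJ| = 49.60 ✓; |JZ| = 38.20 ✓.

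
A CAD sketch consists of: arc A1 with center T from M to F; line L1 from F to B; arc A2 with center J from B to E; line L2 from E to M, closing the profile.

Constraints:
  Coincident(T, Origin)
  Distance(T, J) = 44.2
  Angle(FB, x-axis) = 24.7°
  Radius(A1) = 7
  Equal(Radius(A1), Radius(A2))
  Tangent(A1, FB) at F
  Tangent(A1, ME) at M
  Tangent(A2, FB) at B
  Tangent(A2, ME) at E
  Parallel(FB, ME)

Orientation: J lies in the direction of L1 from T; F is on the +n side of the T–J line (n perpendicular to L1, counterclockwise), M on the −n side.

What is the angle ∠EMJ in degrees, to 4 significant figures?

8.999°

The slot axis is L1's direction at 24.7°, so u = (cos 24.7°, sin 24.7°) = (0.9085, 0.4179) and n = (−sin 24.7°, cos 24.7°) = (-0.4179, 0.9085). T is at the origin and J lies 44.2 along u from T, so J = 44.2·u = (40.16, 18.47). Tangency of A1 to both parallel lines with radius 7.0 puts F and M at T ± 7.0·n: F = (-2.925, 6.360), M = (2.925, -6.360). Equal radii place B and E the same way about J: B = J + 7.0·n = (37.23, 24.83), E = J − 7.0·n = (43.08, 12.11). Then cos ∠EMJ = ME·MJ / (|ME||MJ|), giving 8.999°.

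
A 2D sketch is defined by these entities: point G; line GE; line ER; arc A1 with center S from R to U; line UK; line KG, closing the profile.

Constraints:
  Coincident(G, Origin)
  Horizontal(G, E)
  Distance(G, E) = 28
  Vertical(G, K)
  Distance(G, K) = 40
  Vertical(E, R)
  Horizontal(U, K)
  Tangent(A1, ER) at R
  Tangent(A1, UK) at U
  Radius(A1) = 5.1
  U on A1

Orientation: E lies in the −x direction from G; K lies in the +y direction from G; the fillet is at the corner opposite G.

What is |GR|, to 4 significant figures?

44.74

The virtual corner opposite G is at (-28.00, 40.00). A1 meets ER tangentially, so SR is at right angles to ER and A1 meets UK tangentially, so SU is at right angles to UK, with radius 5.1, so the center S sits 5.1 in from both sides at S = (-22.90, 34.90). That places the tangent points at R = (-28.00, 34.90) on ER and U = (-22.90, 40.00) on UK. Then |GR| = |R − G| = 44.74.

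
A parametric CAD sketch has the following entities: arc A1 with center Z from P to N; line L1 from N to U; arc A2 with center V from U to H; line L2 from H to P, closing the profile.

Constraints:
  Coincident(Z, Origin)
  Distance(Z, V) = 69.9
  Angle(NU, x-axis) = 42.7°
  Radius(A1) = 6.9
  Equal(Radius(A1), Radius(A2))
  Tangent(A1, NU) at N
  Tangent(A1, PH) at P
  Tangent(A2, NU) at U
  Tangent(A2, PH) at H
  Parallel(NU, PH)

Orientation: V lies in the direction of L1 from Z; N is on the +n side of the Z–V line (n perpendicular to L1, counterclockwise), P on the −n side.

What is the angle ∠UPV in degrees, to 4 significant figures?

5.530°

The slot axis is L1's direction at 42.7°, so u = (cos 42.7°, sin 42.7°) = (0.7349, 0.6782) and n = (−sin 42.7°, cos 42.7°) = (-0.6782, 0.7349). Z is at the origin and V lies 69.9 along u from Z, so V = 69.9·u = (51.37, 47.40). Tangency of A1 to both parallel lines with radius 6.9 puts N and P at Z ± 6.9·n: N = (-4.679, 5.071), P = (4.679, -5.071). Equal radii place U and H the same way about V: U = V + 6.9·n = (46.69, 52.47), H = V − 6.9·n = (56.05, 42.33). Then cos ∠UPV = PU·PV / (|PU||PV|), giving 5.530°.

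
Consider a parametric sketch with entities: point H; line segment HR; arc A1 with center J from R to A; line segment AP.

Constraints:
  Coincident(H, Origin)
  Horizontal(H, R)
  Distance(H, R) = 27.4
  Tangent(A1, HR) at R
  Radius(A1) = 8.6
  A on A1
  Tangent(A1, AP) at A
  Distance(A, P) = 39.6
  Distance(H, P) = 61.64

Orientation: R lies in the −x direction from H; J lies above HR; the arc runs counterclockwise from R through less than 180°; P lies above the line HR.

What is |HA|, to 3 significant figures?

23.7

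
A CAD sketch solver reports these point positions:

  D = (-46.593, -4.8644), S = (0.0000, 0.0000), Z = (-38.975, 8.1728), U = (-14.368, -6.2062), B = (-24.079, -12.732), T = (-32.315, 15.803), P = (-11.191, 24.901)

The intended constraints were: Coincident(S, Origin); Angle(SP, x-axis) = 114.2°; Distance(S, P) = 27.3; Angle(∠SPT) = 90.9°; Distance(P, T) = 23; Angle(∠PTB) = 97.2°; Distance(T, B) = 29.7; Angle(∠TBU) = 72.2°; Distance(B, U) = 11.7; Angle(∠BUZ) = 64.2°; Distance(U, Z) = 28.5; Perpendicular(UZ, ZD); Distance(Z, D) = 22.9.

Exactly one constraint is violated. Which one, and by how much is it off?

Distance(Z, D) = 22.9 — off by 7.80.

S = (0.00, 0.00) ✓; SP at 114.2° ✓; |SP| = 27.30 ✓; ∠SPT = 90.90° ✓; |PT| = 23.00 ✓; ∠PTB = 97.20° ✓; |TB| = 29.70 ✓; ∠TBU = 72.20° ✓; |BU| = 11.70 ✓; ∠BUZ = 64.20° ✓; |UZ| = 28.50 ✓; ∠(UZ, ZD) = 90.00° ✓; |ZD| = 15.10 ✗.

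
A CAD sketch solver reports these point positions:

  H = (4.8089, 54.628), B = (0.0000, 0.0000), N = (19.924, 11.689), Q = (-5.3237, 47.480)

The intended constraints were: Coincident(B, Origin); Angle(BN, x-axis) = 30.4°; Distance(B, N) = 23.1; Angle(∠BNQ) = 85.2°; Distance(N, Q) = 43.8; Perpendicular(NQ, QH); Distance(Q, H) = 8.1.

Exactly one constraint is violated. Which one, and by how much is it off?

Distance(Q, H) = 8.1 — off by 4.30.

B = (0.00, 0.00) ✓; BN at 30.40° ✓; |BN| = 23.10 ✓; ∠BNQ = 85.20° ✓; |NQ| = 43.80 ✓; ∠(NQ, QH) = 90.00° ✓; |QH| = 12.40 ✗.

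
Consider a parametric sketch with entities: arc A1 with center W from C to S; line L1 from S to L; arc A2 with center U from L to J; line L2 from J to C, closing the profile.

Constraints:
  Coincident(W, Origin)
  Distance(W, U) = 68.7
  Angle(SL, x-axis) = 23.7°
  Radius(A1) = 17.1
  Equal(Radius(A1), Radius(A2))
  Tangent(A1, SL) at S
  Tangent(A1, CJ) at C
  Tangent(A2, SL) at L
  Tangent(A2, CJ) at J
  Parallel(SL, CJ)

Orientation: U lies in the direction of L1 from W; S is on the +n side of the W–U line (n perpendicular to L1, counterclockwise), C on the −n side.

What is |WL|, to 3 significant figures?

70.8

The slot axis is L1's direction at 23.7°, so u = (cos 23.7°, sin 23.7°) = (0.916, 0.402) and n = (−sin 23.7°, cos 23.7°) = (-0.402, 0.916). W is at the origin and U lies 68.7 along u from W, so U = 68.7·u = (62.9, 27.6). Tangency of A1 to both parallel lines with radius 17.1 puts S and C at W ± 17.1·n: S = (-6.87, 15.7), C = (6.87, -15.7). Equal radii place L and J the same way about U: L = U + 17.1·n = (56.0, 43.3), J = U − 17.1·n = (69.8, 12.0). Then |WL| = |L − W| = 70.8.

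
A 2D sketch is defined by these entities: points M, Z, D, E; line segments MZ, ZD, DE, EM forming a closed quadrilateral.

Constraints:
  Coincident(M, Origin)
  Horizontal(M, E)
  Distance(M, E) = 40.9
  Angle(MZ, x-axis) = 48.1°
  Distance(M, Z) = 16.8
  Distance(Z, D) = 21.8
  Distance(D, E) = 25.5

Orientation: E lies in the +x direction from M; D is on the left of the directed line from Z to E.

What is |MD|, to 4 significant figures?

38.09

M is at the origin; M and E share the same y with |ME| = 40.9 and E in +x, so E = (40.9, 0). MZ runs at 48.1° with |MZ| = 16.8, so Z = (11.22, 12.50). D is determined by |ZD| = 21.8 and |DE| = 25.5 together: it lies at the intersection of circle(Z, 21.8) and circle(E, 25.5). With |ZE| = 32.21, the foot of the radical line on ZE is 13.39 from Z and the perpendicular offset is √(21.8² − 13.39²) = 17.21. Taking the left-of-ZE solution: D = (30.24, 23.16).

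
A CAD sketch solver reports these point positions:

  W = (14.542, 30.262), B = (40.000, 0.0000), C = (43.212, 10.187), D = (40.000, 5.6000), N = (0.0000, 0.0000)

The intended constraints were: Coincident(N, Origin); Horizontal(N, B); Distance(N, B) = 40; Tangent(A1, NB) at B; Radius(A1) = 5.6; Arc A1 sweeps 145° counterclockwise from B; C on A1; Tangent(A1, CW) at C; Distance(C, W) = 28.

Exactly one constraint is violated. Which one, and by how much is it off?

Distance(C, W) = 28 — off by 7.00.

N = (0.00, 0.00) ✓; N.y = 0.00, B.y = 0.00 ✓; |NB| = 40.00 ✓; ∠(DB, BN) = 90.00° ✓; |DB| = 5.600 ✓; bearing(D→C) − bearing(D→B) = 145.0° ✓; |DC| = 5.600 ✓; ∠(DC, CW) = 90.00° ✓; |CW| = 35.00 ✗.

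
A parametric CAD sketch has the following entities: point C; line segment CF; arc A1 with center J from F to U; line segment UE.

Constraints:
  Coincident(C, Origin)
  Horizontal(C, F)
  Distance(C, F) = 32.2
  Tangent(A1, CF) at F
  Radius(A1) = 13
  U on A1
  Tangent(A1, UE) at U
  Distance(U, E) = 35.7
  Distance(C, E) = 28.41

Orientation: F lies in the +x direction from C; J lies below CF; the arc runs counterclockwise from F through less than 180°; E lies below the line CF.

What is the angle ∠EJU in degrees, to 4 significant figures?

69.99°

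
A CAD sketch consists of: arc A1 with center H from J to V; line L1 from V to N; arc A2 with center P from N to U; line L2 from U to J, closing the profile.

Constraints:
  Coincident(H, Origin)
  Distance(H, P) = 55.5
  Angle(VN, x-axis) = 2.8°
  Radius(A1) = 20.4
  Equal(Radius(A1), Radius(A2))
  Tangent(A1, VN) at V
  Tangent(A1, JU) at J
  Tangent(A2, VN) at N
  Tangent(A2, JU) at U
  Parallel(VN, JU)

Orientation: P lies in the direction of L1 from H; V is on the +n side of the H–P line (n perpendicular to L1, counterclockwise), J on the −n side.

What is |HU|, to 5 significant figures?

59.130

The slot axis is L1's direction at 2.8°, so u = (cos 2.8°, sin 2.8°) = (0.99881, 0.048850) and n = (−sin 2.8°, cos 2.8°) = (-0.048850, 0.99881). H is at the origin and P lies 55.5 along u from H, so P = 55.5·u = (55.434, 2.7112). Tangency of A1 to both parallel lines with radius 20.4 puts V and J at H ± 20.4·n: V = (-0.99654, 20.376), J = (0.99654, -20.376). Equal radii place N and U the same way about P: N = P + 20.4·n = (54.437, 23.087), U = P − 20.4·n = (56.430, -17.664). Then |HU| = |U − H| = 59.130.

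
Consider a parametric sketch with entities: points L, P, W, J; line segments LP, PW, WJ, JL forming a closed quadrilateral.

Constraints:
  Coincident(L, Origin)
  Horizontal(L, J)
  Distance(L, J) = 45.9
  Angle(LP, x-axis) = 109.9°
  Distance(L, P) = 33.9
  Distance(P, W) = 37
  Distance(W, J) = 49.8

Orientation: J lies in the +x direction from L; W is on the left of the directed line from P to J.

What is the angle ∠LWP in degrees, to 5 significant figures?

42.571°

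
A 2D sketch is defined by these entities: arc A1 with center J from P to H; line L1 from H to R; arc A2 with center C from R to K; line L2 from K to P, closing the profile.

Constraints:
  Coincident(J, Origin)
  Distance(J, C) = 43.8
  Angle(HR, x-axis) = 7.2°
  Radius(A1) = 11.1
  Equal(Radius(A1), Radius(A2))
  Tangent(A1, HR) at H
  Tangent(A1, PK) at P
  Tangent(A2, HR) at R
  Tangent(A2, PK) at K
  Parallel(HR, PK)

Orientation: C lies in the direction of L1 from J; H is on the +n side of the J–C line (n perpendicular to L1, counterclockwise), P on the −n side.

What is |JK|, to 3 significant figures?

45.2

The slot axis is L1's direction at 7.2°, so u = (cos 7.2°, sin 7.2°) = (0.992, 0.125) and n = (−sin 7.2°, cos 7.2°) = (-0.125, 0.992). J is at the origin and C lies 43.8 along u from J, so C = 43.8·u = (43.5, 5.49). Tangency of A1 to both parallel lines with radius 11.1 puts H and P at J ± 11.1·n: H = (-1.39, 11.0), P = (1.39, -11.0). Equal radii place R and K the same way about C: R = C + 11.1·n = (42.1, 16.5), K = C − 11.1·n = (44.8, -5.52). Then |JK| = |K − J| = 45.2.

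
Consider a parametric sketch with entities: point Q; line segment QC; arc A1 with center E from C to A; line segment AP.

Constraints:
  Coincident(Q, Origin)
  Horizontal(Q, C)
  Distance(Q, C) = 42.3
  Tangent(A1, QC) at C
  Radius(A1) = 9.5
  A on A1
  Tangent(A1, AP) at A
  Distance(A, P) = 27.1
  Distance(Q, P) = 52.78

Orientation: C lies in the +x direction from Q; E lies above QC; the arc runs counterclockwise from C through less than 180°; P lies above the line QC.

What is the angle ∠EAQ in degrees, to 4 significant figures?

14.33°

Checks: ∠(EC, CQ) = 90.00° ✓; |EC| = 9.500 ✓; |EA| = 9.500 ✓; ∠(EA, AP) = 90.00° ✓; |AP| = 27.10 ✓; |QP| = 52.78 ✓.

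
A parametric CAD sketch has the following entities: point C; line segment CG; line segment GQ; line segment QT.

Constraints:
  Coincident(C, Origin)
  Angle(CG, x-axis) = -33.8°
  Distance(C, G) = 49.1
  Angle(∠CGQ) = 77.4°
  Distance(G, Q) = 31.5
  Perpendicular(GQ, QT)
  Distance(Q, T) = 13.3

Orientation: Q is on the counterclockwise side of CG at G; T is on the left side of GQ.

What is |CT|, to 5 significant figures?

40.380

C is at the origin; CG runs at -33.8° with length 49.1, so G = 49.1·(cos -33.8°, sin -33.8°) = (40.801, -27.314). ∠CGQ = 77.4°, so GQ runs at -33.8° + (180° − 77.4°) = 68.800° from the x-axis; with |GQ| = 31.5, Q = G + 31.5·(cos 68.800°, sin 68.800°) = (52.193, 2.0541). GQ is perpendicular to QT; with |QT| = 13.3 on the left of GQ, T = Q + 13.3·(-0.93232, 0.36162) = (39.793, 6.8637). Then |CT| = |T − C| = 40.380.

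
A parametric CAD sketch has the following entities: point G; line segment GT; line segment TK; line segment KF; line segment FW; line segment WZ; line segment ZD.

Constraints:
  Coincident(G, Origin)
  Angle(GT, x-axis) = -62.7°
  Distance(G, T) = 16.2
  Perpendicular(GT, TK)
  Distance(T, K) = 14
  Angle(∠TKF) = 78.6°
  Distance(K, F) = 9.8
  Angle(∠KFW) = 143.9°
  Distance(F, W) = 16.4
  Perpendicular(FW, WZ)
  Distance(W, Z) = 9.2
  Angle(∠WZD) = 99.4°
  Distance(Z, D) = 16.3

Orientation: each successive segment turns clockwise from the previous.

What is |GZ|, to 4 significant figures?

6.653

G is at the origin; GT runs at -62.7° with length 16.2, so T = (7.430, -14.40). The perpendicularity gives TK at right angles to GT, so TK runs at -152.7°; with |TK| = 14.0, K = (-5.011, -20.82). ∠TKF = 78.6° gives KF at 105.9° from the x-axis; with |KF| = 9.8, F = (-7.695, -11.39). ∠KFW = 143.9° gives FW at 69.80° from the x-axis; with |FW| = 16.4, W = (-2.032, 4.000). The perpendicularity gives WZ at right angles to FW, so WZ runs at -20.20°; with |WZ| = 9.2, Z = (6.602, 0.8229). Then |GZ| = |Z − G| = 6.653.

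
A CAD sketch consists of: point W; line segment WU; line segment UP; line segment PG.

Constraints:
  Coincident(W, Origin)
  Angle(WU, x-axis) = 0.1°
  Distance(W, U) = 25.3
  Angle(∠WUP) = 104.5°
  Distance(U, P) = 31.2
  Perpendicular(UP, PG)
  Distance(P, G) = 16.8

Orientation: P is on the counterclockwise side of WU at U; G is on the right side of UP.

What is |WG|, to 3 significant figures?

55.8

∠WUP = 104.5°, so UP runs at 0.1° + (180° − 104.5°) = 75.6° from the x-axis; with |UP| = 31.2, P = U + 31.2·(cos 75.6°, sin 75.6°) = (33.1, 30.3). UP ⟂ PG; with |PG| = 16.8 on the right of UP, G = P + 16.8·(0.969, -0.249) = (49.3, 26.1). Then |WG| = |G − W| = 55.8.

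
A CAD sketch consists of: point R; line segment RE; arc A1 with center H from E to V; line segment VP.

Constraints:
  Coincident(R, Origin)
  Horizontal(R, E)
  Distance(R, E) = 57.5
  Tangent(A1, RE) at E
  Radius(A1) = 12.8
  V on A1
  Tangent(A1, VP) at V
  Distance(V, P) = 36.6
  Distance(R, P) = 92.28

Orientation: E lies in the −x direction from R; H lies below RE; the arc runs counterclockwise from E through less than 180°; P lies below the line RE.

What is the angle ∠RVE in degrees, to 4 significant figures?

28.42°

R is at the origin; R and E share the same y with |RE| = 57.5 and E on the −x side, so E = (-57.50, 0.000). Tangency of A1 to RE means the radius HE is perpendicular to RE, so H = E + (0, -12.8) = (-57.50, -12.80). Since HV ⟂ VP (tangency), |HP| = √(12.8² + 36.6²) = 38.77 regardless of where V sits on A1. So P lies on both circle(R, 92.28) and circle(H, 38.77); the below-RE intersection is P = (-81.53, -43.23). V is the foot of the tangent from P: V = (-69.60, -8.630).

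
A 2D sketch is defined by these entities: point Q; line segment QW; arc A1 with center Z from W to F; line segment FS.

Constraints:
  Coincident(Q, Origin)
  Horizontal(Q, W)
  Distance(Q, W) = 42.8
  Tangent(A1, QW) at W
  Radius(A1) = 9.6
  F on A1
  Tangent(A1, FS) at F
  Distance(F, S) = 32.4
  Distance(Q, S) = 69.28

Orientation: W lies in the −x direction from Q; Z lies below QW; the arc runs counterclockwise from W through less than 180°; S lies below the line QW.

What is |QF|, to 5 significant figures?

53.019

Q is at the origin; QW is horizontal with |QW| = 42.8 and W on the −x side, so W = (-42.800, 0.0000). Since A1 is tangent to QW there, ZW ⟂ QW, so Z = W + (0, -9.6) = (-42.800, -9.6000). Since ZF ⟂ FS (tangency), |ZS| = √(9.6² + 32.4²) = 33.792 regardless of where F sits on A1. So S lies on both circle(Q, 69.28) and circle(Z, 33.792); the below-QW intersection is S = (-56.085, -40.671). F is the foot of the tangent from S: F = (-52.335, -8.4889).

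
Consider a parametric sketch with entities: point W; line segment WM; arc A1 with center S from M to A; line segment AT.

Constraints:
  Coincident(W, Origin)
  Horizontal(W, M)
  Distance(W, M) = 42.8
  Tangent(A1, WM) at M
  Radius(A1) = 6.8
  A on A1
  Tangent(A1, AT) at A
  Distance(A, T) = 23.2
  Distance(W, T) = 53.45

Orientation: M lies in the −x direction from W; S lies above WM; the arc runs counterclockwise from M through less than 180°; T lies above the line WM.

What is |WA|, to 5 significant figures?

37.417

W is at the origin; W and M share the same y with |WM| = 42.8 and M on the −x side, so M = (-42.800, 0.0000). Tangency of A1 to WM means the radius SM is perpendicular to WM, so S = M + (0, 6.8) = (-42.800, 6.8000). Since SA ⟂ AT (tangency), |ST| = √(6.8² + 23.2²) = 24.176 regardless of where A sits on A1. So T lies on both circle(W, 53.45) and circle(S, 24.176); the above-WM intersection is T = (-43.568, 30.964). A is the foot of the tangent from T: A = (-36.339, 8.9189).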